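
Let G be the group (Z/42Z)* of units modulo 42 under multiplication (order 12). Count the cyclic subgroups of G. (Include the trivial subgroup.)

8

A cyclic subgroup of order d is generated by each of its φ(d) elements of order d, so the cyclic subgroups of order d number (#elements of order d)/φ(d).
Cyclic subgroups by order — order 1: 1; order 2: 3; order 3: 1; order 6: 3.
Total: 8.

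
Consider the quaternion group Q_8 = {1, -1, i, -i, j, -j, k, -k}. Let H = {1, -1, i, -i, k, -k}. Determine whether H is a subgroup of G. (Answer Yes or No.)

No

|H| = 6 does not divide |G| = 8, so by Lagrange H is not a subgroup.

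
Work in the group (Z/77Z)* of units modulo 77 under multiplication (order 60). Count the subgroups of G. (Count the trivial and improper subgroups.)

20

|G| = 60, so by Lagrange every subgroup order divides 60. Divisors: 1, 2, 3, 4, 5, 6, 10, 12, 15, 20, 30, 60.
Subgroups by order — order 1: 1; order 2: 3; order 3: 1; order 4: 1; order 5: 1; order 6: 3; order 10: 3; order 12: 1; order 15: 1; order 20: 1; order 30: 3; order 60: 1.
Total: 1 + 3 + 1 + 1 + 1 + 3 + 3 + 1 + 1 + 1 + 3 + 1 = 20.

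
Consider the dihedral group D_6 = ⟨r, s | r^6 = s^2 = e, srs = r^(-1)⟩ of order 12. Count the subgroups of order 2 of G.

7

|G| = 12 and 2 | 12, so subgroups of order 2 are possible by Lagrange.
The subgroups of order 2 are: {e, r^2s}; {e, r^3}; {e, r^3s}; {e, r^4s}; … (7 in all).
So G has 7 subgroups of order 2.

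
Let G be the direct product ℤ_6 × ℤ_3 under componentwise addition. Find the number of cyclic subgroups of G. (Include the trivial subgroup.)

10

Group the elements of G by the cyclic subgroup they generate; each cyclic subgroup of order d accounts for φ(d) elements.
Cyclic subgroups by order — order 1: 1; order 2: 1; order 3: 4; order 6: 4.
Total: 10.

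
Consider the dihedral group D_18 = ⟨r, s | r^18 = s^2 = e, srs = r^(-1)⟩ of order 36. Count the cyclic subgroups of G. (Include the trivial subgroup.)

24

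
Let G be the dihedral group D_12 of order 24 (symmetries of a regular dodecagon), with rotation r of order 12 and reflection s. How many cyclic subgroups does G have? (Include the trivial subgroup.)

18

Each element a generates a cyclic subgroup ⟨a⟩; distinct elements may generate the same one (a cyclic group of order d has φ(d) generators).
Cyclic subgroups by order — order 1: 1; order 2: 13; order 3: 1; order 4: 1; order 6: 1; order 12: 1.
Total: 18.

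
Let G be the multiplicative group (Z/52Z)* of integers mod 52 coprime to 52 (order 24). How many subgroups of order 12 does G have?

|G| = 24 and 12 | 24, so subgroups of order 12 are possible by Lagrange.
The subgroups of order 12 are: {1, 7, 9, 11, 15, 17, 19, 25, 29, 31, 47, 49}; {1, 5, 9, 17, 21, 25, 29, 33, 37, 41, 45, 49}; {1, 3, 9, 17, 23, 25, 27, 29, 35, 43, 49, 51}.
So G has 3 subgroups of order 12.

3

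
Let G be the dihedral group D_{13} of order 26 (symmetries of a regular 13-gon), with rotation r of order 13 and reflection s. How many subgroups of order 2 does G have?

|G| = 26 and 2 | 26, so subgroups of order 2 are possible by Lagrange.
The subgroups of order 2 are: {e, r^10s}; {e, r^11s}; {e, r^12s}; {e, r^2s}; … (13 in all).
So G has 13 subgroups of order 2.

13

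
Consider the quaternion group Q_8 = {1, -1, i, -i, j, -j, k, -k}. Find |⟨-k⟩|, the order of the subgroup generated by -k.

4

Computing powers of -k: the smallest k with (-k)^k = e is k = 4.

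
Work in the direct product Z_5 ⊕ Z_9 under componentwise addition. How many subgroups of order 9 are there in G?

|G| = 45 and 9 | 45, so subgroups of order 9 are possible by Lagrange.
The subgroups of order 9 are: {(0,0), (0,1), (0,2), (0,3), (0,4), (0,5), (0,6), (0,7), (0,8)}.
So G has 1 subgroup of order 9.

1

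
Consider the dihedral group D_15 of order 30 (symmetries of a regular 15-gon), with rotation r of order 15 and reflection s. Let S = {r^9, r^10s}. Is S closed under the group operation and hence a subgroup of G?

No

The identity e ∉ S, so S is not a subgroup.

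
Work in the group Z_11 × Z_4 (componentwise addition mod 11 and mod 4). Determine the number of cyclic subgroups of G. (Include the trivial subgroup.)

6

Group the elements of G by the cyclic subgroup they generate; each cyclic subgroup of order d accounts for φ(d) elements.
Cyclic subgroups by order — order 1: 1; order 2: 1; order 4: 1; order 11: 1; order 22: 1; order 44: 1.
Total: 6.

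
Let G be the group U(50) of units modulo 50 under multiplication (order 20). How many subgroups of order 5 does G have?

|G| = 20 and 5 | 20, so subgroups of order 5 are possible by Lagrange.
The subgroups of order 5 are: {1, 11, 21, 31, 41}.
So G has 1 subgroup of order 5.

1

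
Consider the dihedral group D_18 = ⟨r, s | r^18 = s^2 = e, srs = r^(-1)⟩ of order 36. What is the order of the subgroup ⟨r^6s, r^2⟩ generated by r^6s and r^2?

18

|⟨r^6s⟩| = 2 and |⟨r^2⟩| = 9, so |H| is a multiple of lcm(2, 9) = 18 and divides |G| = 36.
Closing under the operation: H = {e, r^2, r^4, r^6, r^8, r^10, r^12, r^14, r^16, s, r^2s, r^4s, r^6s, r^8s, r^10s, r^12s, r^14s, r^16s}, so |H| = 18.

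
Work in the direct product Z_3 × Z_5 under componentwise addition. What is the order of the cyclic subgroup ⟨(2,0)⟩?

The order of (2,0) in Z_3 × Z_5 is lcm(ord(2) in Z_3, ord(0) in Z_5).
ord(2) = 3 and ord(0) = 1, so |⟨(2,0)⟩| = lcm(3, 1) = 3.

3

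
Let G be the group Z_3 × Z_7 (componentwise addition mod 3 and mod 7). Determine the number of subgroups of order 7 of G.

|G| = 21 and 7 | 21, so subgroups of order 7 are possible by Lagrange.
The subgroups of order 7 are: {(0,0), (0,1), (0,2), (0,3), (0,4), (0,5), (0,6)}.
So G has 1 subgroup of order 7.

1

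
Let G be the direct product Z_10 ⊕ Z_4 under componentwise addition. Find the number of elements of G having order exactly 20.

An element (a,b) has order lcm(ord(a), ord(b)); count pairs with lcm equal to 20.
Enumerating gives 16 such elements.

16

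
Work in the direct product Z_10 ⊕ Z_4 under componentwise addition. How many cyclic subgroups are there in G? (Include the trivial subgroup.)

12

Group the elements of G by the cyclic subgroup they generate; each cyclic subgroup of order d accounts for φ(d) elements.
Cyclic subgroups by order — order 1: 1; order 2: 3; order 4: 2; order 5: 1; order 10: 3; order 20: 2.
Total: 12.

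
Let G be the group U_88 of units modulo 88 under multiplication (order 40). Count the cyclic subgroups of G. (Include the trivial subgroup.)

16

Each element a generates a cyclic subgroup ⟨a⟩; distinct elements may generate the same one (a cyclic group of order d has φ(d) generators).
Cyclic subgroups by order — order 1: 1; order 2: 7; order 5: 1; order 10: 7.
Total: 16.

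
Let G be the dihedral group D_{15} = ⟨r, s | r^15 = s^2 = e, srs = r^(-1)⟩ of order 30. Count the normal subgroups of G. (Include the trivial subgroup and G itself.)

G has 28 subgroups. Checking conjugation-invariance by order — order 1: 1/1 normal; order 2: 0/15 normal; order 3: 1/1 normal; order 5: 1/1 normal; order 6: 0/5 normal; order 10: 0/3 normal; order 15: 1/1 normal; order 30: 1/1 normal.
Total normal subgroups: 5.

5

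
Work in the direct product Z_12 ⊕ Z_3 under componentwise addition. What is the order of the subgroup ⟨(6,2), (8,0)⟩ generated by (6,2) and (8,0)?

|⟨(6,2)⟩| = 6 and |⟨(8,0)⟩| = 3, so |H| is a multiple of lcm(6, 3) = 6 and divides |G| = 36.
Closing under the operation: H = {(0,0), (0,1), (0,2), (2,0), (2,1), (2,2), (4,0), (4,1), (4,2), (6,0), (6,1), (6,2), (8,0), (8,1), (8,2), (10,0), (10,1), (10,2)}, so |H| = 18.

18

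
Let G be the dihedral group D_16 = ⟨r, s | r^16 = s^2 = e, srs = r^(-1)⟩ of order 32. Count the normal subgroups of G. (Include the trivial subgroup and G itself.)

8

G has 36 subgroups. Checking conjugation-invariance by order — order 1: 1/1 normal; order 2: 1/17 normal; order 4: 1/9 normal; order 8: 1/5 normal; order 16: 3/3 normal; order 32: 1/1 normal.
Total normal subgroups: 8.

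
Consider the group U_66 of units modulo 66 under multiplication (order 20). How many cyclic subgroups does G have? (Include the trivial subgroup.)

Group the elements of G by the cyclic subgroup they generate; each cyclic subgroup of order d accounts for φ(d) elements.
Cyclic subgroups by order — order 1: 1; order 2: 3; order 5: 1; order 10: 3.
Total: 8.

8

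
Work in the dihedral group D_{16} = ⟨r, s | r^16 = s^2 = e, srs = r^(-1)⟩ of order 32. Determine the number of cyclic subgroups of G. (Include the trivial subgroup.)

21

Each element a generates a cyclic subgroup ⟨a⟩; distinct elements may generate the same one (a cyclic group of order d has φ(d) generators).
Cyclic subgroups by order — order 1: 1; order 2: 17; order 4: 1; order 8: 1; order 16: 1.
Total: 21.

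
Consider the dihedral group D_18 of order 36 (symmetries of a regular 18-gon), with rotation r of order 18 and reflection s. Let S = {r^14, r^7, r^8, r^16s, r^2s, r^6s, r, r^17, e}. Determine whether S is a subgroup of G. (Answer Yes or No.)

r^7 ∈ S but its inverse r^11 ∉ S, so S is not a subgroup.

No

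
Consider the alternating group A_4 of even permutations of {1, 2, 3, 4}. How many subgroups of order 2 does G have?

|G| = 12 and 2 | 12, so subgroups of order 2 are possible by Lagrange.
The subgroups of order 2 are: {e, (1 2)(3 4)}; {e, (1 3)(2 4)}; {e, (1 4)(2 3)}.
So G has 3 subgroups of order 2.

3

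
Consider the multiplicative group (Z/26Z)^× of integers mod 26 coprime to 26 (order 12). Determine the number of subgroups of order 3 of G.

|G| = 12 and 3 | 12, so subgroups of order 3 are possible by Lagrange.
The subgroups of order 3 are: {1, 3, 9}.
So G has 1 subgroup of order 3.

1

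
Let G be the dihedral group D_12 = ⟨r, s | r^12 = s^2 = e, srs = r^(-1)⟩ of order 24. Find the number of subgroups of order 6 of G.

|G| = 24 and 6 | 24, so subgroups of order 6 are possible by Lagrange.
The subgroups of order 6 are: {e, r^2, r^4, r^6, r^8, r^10}; {e, r^4, r^8, r^2s, r^6s, r^10s}; {e, r^4, r^8, r^3s, r^7s, r^11s}; {e, r^4, r^8, s, r^4s, r^8s}; … (5 in all).
So G has 5 subgroups of order 6.

5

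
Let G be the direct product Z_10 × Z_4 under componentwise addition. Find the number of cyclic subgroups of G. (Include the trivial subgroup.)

Each element a generates a cyclic subgroup ⟨a⟩; distinct elements may generate the same one (a cyclic group of order d has φ(d) generators).
Cyclic subgroups by order — order 1: 1; order 2: 3; order 4: 2; order 5: 1; order 10: 3; order 20: 2.
Total: 12.

12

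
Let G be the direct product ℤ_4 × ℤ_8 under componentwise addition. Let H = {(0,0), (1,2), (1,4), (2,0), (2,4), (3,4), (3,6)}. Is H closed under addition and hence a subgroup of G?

|H| = 7 does not divide |G| = 32, so by Lagrange H is not a subgroup.

No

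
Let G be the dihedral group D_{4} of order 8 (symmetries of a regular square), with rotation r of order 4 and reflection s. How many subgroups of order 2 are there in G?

5

|G| = 8 and 2 | 8, so subgroups of order 2 are possible by Lagrange.
The subgroups of order 2 are: {e, r^2}; {e, r^2s}; {e, r^3s}; {e, rs}; … (5 in all).
So G has 5 subgroups of order 2.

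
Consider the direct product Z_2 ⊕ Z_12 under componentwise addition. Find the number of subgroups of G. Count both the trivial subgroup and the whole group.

|G| = 24, so by Lagrange every subgroup order divides 24. Divisors: 1, 2, 3, 4, 6, 8, 12, 24.
Subgroups by order — order 1: 1; order 2: 3; order 3: 1; order 4: 3; order 6: 3; order 8: 1; order 12: 3; order 24: 1.
Total: 1 + 3 + 1 + 3 + 3 + 1 + 3 + 1 = 16.

16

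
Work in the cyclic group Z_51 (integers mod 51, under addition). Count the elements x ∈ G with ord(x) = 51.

32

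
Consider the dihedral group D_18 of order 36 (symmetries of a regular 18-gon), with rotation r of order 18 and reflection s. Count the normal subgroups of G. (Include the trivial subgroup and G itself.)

G has 45 subgroups. Checking conjugation-invariance by order — order 1: 1/1 normal; order 2: 1/19 normal; order 3: 1/1 normal; order 4: 0/9 normal; order 6: 1/7 normal; order 9: 1/1 normal; order 12: 0/3 normal; order 18: 3/3 normal; order 36: 1/1 normal.
Total normal subgroups: 9.

9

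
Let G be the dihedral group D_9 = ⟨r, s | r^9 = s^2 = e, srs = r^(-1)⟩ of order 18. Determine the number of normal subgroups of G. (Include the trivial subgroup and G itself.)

4

G has 16 subgroups. Checking conjugation-invariance by order — order 1: 1/1 normal; order 2: 0/9 normal; order 3: 1/1 normal; order 6: 0/3 normal; order 9: 1/1 normal; order 18: 1/1 normal.
Total normal subgroups: 4.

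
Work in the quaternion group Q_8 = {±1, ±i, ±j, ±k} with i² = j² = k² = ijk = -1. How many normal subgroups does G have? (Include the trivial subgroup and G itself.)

6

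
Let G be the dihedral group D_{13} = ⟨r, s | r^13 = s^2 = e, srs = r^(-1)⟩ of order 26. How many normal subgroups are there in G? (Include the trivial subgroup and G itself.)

G has 16 subgroups. Checking conjugation-invariance by order — order 1: 1/1 normal; order 2: 0/13 normal; order 13: 1/1 normal; order 26: 1/1 normal.
Total normal subgroups: 3.

3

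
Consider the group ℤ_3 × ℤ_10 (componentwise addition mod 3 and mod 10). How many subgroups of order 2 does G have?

1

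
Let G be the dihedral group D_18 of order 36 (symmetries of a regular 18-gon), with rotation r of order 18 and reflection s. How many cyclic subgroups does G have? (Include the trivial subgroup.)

24

Group the elements of G by the cyclic subgroup they generate; each cyclic subgroup of order d accounts for φ(d) elements.
Cyclic subgroups by order — order 1: 1; order 2: 19; order 3: 1; order 6: 1; order 9: 1; order 18: 1.
Total: 24.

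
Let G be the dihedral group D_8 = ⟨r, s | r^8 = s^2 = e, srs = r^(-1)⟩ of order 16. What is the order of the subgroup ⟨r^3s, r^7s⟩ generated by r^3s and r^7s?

|⟨r^3s⟩| = 2 and |⟨r^7s⟩| = 2, so |H| is a multiple of lcm(2, 2) = 2 and divides |G| = 16.
Closing under the operation: H = {e, r^4, r^3s, r^7s}, so |H| = 4.

4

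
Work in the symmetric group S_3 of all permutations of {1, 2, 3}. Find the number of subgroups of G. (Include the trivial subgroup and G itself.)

|G| = 6, so by Lagrange every subgroup order divides 6. Divisors: 1, 2, 3, 6.
Subgroups by order — order 1: 1; order 2: 3; order 3: 1; order 6: 1.
Total: 1 + 3 + 1 + 1 = 6.

6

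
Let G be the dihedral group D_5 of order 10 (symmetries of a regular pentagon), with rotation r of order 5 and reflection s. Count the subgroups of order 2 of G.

|G| = 10 and 2 | 10, so subgroups of order 2 are possible by Lagrange.
The subgroups of order 2 are: {e, r^2s}; {e, r^3s}; {e, r^4s}; {e, rs}; … (5 in all).
So G has 5 subgroups of order 2.

5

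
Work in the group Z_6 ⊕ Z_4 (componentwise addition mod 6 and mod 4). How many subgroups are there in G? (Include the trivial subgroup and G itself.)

16

|G| = 24, so by Lagrange every subgroup order divides 24. Divisors: 1, 2, 3, 4, 6, 8, 12, 24.
Subgroups by order — order 1: 1; order 2: 3; order 3: 1; order 4: 3; order 6: 3; order 8: 1; order 12: 3; order 24: 1.
Total: 1 + 3 + 1 + 3 + 3 + 1 + 3 + 1 = 16.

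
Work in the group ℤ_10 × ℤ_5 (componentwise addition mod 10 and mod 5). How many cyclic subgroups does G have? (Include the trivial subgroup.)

Each element a generates a cyclic subgroup ⟨a⟩; distinct elements may generate the same one (a cyclic group of order d has φ(d) generators).
Cyclic subgroups by order — order 1: 1; order 2: 1; order 5: 6; order 10: 6.
Total: 14.

14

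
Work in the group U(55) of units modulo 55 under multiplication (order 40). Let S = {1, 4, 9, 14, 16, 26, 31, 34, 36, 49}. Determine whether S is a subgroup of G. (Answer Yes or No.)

Yes

|S| = 10 divides |G| = 40, consistent with Lagrange.
S contains the identity, every element's inverse is in S, and S is closed under ·: it is a subgroup.
In fact S = ⟨4⟩.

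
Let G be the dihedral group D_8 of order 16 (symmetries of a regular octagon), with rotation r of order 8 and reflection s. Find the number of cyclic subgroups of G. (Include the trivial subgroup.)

12

Group the elements of G by the cyclic subgroup they generate; each cyclic subgroup of order d accounts for φ(d) elements.
Cyclic subgroups by order — order 1: 1; order 2: 9; order 4: 1; order 8: 1.
Total: 12.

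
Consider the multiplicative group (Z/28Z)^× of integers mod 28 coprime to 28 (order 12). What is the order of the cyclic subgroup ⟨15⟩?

2

Compute successive powers of 15 mod 28: 15, 1; 15^2 ≡ 1 (mod 28).
So |⟨15⟩| = 2.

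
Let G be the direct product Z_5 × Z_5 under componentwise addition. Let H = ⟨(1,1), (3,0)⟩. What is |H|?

25

|⟨(1,1)⟩| = 5 and |⟨(3,0)⟩| = 5, so |H| is a multiple of lcm(5, 5) = 5 and divides |G| = 25.
Closing {(1,1), (3,0)} under the group operation gives all of G, so |H| = 25.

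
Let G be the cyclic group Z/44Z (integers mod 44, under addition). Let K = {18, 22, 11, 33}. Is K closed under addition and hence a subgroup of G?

No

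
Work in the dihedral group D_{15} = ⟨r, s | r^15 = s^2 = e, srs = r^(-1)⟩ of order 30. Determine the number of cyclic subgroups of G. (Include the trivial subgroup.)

19

A cyclic subgroup of order d is generated by each of its φ(d) elements of order d, so the cyclic subgroups of order d number (#elements of order d)/φ(d).
Cyclic subgroups by order — order 1: 1; order 2: 15; order 3: 1; order 5: 1; order 15: 1.
Total: 19.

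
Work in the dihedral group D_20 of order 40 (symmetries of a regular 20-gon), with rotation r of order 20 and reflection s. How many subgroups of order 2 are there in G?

|G| = 40 and 2 | 40, so subgroups of order 2 are possible by Lagrange.
The subgroups of order 2 are: {e, r^10}; {e, r^10s}; {e, r^11s}; {e, r^12s}; … (21 in all).
So G has 21 subgroups of order 2.

21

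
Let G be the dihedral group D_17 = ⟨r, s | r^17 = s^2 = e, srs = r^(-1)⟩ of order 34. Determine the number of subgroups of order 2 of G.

17

|G| = 34 and 2 | 34, so subgroups of order 2 are possible by Lagrange.
The subgroups of order 2 are: {e, r^10s}; {e, r^11s}; {e, r^12s}; {e, r^13s}; … (17 in all).
So G has 17 subgroups of order 2.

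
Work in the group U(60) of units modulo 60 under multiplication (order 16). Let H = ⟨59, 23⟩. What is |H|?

8

|⟨59⟩| = 2 and |⟨23⟩| = 4, so |H| is a multiple of lcm(2, 4) = 4 and divides |G| = 16.
Closing under the operation: H = {1, 11, 13, 23, 37, 47, 49, 59}, so |H| = 8.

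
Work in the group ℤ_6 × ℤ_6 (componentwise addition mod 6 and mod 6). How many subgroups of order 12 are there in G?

|G| = 36 and 12 | 36, so subgroups of order 12 are possible by Lagrange.
The subgroups of order 12 are: {(0,0), (0,1), (0,2), (0,3), (0,4), (0,5), (3,0), (3,1), (3,2), (3,3), (3,4), (3,5)}; {(0,0), (0,3), (1,0), (1,3), (2,0), (2,3), (3,0), (3,3), (4,0), (4,3), (5,0), (5,3)}; {(0,0), (0,3), (1,1), (1,4), (2,2), (2,5), (3,0), (3,3), (4,1), (4,4), (5,2), (5,5)}; {(0,0), (0,3), (1,2), (1,5), (2,1), (2,4), (3,0), (3,3), (4,2), (4,5), (5,1), (5,4)}.
So G has 4 subgroups of order 12.

4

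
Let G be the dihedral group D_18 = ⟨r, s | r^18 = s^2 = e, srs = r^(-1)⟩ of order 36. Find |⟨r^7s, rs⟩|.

|⟨r^7s⟩| = 2 and |⟨rs⟩| = 2, so |H| is a multiple of lcm(2, 2) = 2 and divides |G| = 36.
Closing under the operation: H = {e, r^6, r^12, rs, r^7s, r^13s}, so |H| = 6.

6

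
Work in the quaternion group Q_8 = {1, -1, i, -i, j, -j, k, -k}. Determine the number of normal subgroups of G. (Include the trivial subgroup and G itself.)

G has 6 subgroups. Checking conjugation-invariance by order — order 1: 1/1 normal; order 2: 1/1 normal; order 4: 3/3 normal; order 8: 1/1 normal.
Total normal subgroups: 6.

6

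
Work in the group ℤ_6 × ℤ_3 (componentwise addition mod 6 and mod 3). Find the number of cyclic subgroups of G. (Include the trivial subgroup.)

10

Each element a generates a cyclic subgroup ⟨a⟩; distinct elements may generate the same one (a cyclic group of order d has φ(d) generators).
Cyclic subgroups by order — order 1: 1; order 2: 1; order 3: 4; order 6: 4.
Total: 10.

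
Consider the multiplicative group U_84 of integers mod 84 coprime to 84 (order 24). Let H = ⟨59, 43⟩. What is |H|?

12

|⟨59⟩| = 6 and |⟨43⟩| = 2, so |H| is a multiple of lcm(6, 2) = 6 and divides |G| = 24.
Closing under the operation: H = {1, 5, 17, 25, 37, 41, 43, 47, 59, 67, 79, 83}, so |H| = 12.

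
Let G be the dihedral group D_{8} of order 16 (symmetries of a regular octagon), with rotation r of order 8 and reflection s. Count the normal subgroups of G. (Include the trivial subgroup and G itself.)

G has 19 subgroups. Checking conjugation-invariance by order — order 1: 1/1 normal; order 2: 1/9 normal; order 4: 1/5 normal; order 8: 3/3 normal; order 16: 1/1 normal.
Total normal subgroups: 7.

7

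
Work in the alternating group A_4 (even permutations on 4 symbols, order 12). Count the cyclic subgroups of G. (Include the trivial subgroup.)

Group the elements of G by the cyclic subgroup they generate; each cyclic subgroup of order d accounts for φ(d) elements.
Cyclic subgroups by order — order 1: 1; order 2: 3; order 3: 4.
Total: 8.

8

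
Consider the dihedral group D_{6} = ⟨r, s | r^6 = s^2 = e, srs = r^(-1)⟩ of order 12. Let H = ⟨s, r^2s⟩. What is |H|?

|⟨s⟩| = 2 and |⟨r^2s⟩| = 2, so |H| is a multiple of lcm(2, 2) = 2 and divides |G| = 12.
Closing under the operation: H = {e, r^2, r^4, s, r^2s, r^4s}, so |H| = 6.

6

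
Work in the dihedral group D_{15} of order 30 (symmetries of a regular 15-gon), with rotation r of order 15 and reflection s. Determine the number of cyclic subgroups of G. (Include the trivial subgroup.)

19

A cyclic subgroup of order d is generated by each of its φ(d) elements of order d, so the cyclic subgroups of order d number (#elements of order d)/φ(d).
Cyclic subgroups by order — order 1: 1; order 2: 15; order 3: 1; order 5: 1; order 15: 1.
Total: 19.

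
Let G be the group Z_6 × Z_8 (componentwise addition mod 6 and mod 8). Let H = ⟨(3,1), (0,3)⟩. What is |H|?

|⟨(3,1)⟩| = 8 and |⟨(0,3)⟩| = 8, so |H| is a multiple of lcm(8, 8) = 8 and divides |G| = 48.
Closing under the operation: H = {(0,0), (0,1), (0,2), (0,3), (0,4), (0,5), (0,6), (0,7), (3,0), (3,1), (3,2), (3,3), (3,4), (3,5), (3,6), (3,7)}, so |H| = 16.

16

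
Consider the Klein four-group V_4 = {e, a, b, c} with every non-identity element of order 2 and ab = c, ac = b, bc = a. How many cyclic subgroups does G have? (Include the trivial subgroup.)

4

Each element a generates a cyclic subgroup ⟨a⟩; distinct elements may generate the same one (a cyclic group of order d has φ(d) generators).
Cyclic subgroups by order — order 1: 1; order 2: 3.
Total: 4.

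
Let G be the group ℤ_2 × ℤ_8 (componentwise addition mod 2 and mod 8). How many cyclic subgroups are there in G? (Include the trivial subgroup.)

A cyclic subgroup of order d is generated by each of its φ(d) elements of order d, so the cyclic subgroups of order d number (#elements of order d)/φ(d).
Cyclic subgroups by order — order 1: 1; order 2: 3; order 4: 2; order 8: 2.
Total: 8.

8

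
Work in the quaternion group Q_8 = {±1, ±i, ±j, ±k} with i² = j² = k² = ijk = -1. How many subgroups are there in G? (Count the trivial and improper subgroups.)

6

|G| = 8, so by Lagrange every subgroup order divides 8. Divisors: 1, 2, 4, 8.
Subgroups by order — order 1: 1; order 2: 1; order 4: 3; order 8: 1.
Total: 1 + 1 + 3 + 1 = 6.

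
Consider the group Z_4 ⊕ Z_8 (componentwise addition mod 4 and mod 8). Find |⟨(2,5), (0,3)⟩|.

|⟨(2,5)⟩| = 8 and |⟨(0,3)⟩| = 8, so |H| is a multiple of lcm(8, 8) = 8 and divides |G| = 32.
Closing under the operation: H = {(0,0), (0,1), (0,2), (0,3), (0,4), (0,5), (0,6), (0,7), (2,0), (2,1), (2,2), (2,3), (2,4), (2,5), (2,6), (2,7)}, so |H| = 16.

16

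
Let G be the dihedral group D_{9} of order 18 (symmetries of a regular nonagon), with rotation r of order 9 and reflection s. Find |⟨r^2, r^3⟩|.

|⟨r^2⟩| = 9 and |⟨r^3⟩| = 3, so |H| is a multiple of lcm(9, 3) = 9 and divides |G| = 18.
Closing under the operation: H = {e, r, r^2, r^3, r^4, r^5, r^6, r^7, r^8}, so |H| = 9.

9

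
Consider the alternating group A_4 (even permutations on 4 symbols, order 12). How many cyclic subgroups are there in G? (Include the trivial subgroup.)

8

Group the elements of G by the cyclic subgroup they generate; each cyclic subgroup of order d accounts for φ(d) elements.
Cyclic subgroups by order — order 1: 1; order 2: 3; order 3: 4.
Total: 8.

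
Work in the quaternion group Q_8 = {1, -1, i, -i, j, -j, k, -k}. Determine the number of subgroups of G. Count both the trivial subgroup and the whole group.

6

|G| = 8, so by Lagrange every subgroup order divides 8. Divisors: 1, 2, 4, 8.
Subgroups by order — order 1: 1; order 2: 1; order 4: 3; order 8: 1.
Total: 1 + 1 + 3 + 1 = 6.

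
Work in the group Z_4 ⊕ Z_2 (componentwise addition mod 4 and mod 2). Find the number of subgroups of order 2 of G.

|G| = 8 and 2 | 8, so subgroups of order 2 are possible by Lagrange.
The subgroups of order 2 are: {(0,0), (0,1)}; {(0,0), (2,0)}; {(0,0), (2,1)}.
So G has 3 subgroups of order 2.

3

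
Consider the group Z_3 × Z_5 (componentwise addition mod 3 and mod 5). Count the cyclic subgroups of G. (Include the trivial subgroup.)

4

Group the elements of G by the cyclic subgroup they generate; each cyclic subgroup of order d accounts for φ(d) elements.
Cyclic subgroups by order — order 1: 1; order 3: 1; order 5: 1; order 15: 1.
Total: 4.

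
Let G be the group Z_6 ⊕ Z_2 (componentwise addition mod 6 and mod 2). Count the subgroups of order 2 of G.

3

|G| = 12 and 2 | 12, so subgroups of order 2 are possible by Lagrange.
The subgroups of order 2 are: {(0,0), (0,1)}; {(0,0), (3,0)}; {(0,0), (3,1)}.
So G has 3 subgroups of order 2.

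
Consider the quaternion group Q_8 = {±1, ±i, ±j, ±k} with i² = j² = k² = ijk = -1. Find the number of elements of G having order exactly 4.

The elements of order 4 are: i, -i, j, -j, k, -k.
That's 6.

6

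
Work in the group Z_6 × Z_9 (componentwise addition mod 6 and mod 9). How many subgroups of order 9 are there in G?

4

|G| = 54 and 9 | 54, so subgroups of order 9 are possible by Lagrange.
The subgroups of order 9 are: {(0,0), (0,1), (0,2), (0,3), (0,4), (0,5), (0,6), (0,7), (0,8)}; {(0,0), (0,3), (0,6), (2,0), (2,3), (2,6), (4,0), (4,3), (4,6)}; {(0,0), (0,3), (0,6), (2,1), (2,4), (2,7), (4,2), (4,5), (4,8)}; {(0,0), (0,3), (0,6), (2,2), (2,5), (2,8), (4,1), (4,4), (4,7)}.
So G has 4 subgroups of order 9.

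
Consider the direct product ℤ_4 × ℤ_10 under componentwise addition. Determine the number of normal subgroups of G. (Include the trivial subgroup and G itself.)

G is abelian, so every subgroup is normal.
G has 16 subgroups in total, hence 16 normal subgroups.

16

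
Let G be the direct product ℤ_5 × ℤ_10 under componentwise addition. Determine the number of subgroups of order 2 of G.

|G| = 50 and 2 | 50, so subgroups of order 2 are possible by Lagrange.
The subgroups of order 2 are: {(0,0), (0,5)}.
So G has 1 subgroup of order 2.

1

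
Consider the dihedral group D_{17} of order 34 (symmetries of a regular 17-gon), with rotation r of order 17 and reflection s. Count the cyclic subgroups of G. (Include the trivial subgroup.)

A cyclic subgroup of order d is generated by each of its φ(d) elements of order d, so the cyclic subgroups of order d number (#elements of order d)/φ(d).
Cyclic subgroups by order — order 1: 1; order 2: 17; order 17: 1.
Total: 19.

19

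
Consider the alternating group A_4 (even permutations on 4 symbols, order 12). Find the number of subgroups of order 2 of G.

3

|G| = 12 and 2 | 12, so subgroups of order 2 are possible by Lagrange.
The subgroups of order 2 are: {e, (1 2)(3 4)}; {e, (1 3)(2 4)}; {e, (1 4)(2 3)}.
So G has 3 subgroups of order 2.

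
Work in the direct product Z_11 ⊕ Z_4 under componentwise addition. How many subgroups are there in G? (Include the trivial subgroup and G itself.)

6

|G| = 44, so by Lagrange every subgroup order divides 44. Divisors: 1, 2, 4, 11, 22, 44.
Subgroups by order — order 1: 1; order 2: 1; order 4: 1; order 11: 1; order 22: 1; order 44: 1.
Total: 1 + 1 + 1 + 1 + 1 + 1 = 6.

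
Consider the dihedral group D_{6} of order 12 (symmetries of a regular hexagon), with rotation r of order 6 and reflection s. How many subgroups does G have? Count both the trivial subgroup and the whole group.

|G| = 12, so by Lagrange every subgroup order divides 12. Divisors: 1, 2, 3, 4, 6, 12.
Subgroups by order — order 1: 1; order 2: 7; order 3: 1; order 4: 3; order 6: 3; order 12: 1.
Total: 1 + 7 + 1 + 3 + 3 + 1 = 16.

16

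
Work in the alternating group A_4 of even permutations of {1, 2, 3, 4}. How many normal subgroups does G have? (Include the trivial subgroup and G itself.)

3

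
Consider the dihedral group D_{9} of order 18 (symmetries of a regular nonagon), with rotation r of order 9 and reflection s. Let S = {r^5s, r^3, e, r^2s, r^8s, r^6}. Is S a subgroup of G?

Yes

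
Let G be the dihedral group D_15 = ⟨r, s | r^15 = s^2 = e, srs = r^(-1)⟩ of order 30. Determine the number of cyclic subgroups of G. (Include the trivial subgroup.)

Group the elements of G by the cyclic subgroup they generate; each cyclic subgroup of order d accounts for φ(d) elements.
Cyclic subgroups by order — order 1: 1; order 2: 15; order 3: 1; order 5: 1; order 15: 1.
Total: 19.

19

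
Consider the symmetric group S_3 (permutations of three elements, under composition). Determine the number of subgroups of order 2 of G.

|G| = 6 and 2 | 6, so subgroups of order 2 are possible by Lagrange.
The subgroups of order 2 are: {e, (1 2)}; {e, (1 3)}; {e, (2 3)}.
So G has 3 subgroups of order 2.

3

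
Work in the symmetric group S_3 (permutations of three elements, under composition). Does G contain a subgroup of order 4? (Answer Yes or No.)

4 does not divide |G| = 6, so by Lagrange no subgroup of order 4 exists.

No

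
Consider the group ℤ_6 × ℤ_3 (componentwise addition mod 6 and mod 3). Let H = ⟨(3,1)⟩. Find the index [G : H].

|⟨(3,1)⟩| = 6 and |G| = 18.
By Lagrange, [G : H] = |G|/|H| = 18/6 = 3.

3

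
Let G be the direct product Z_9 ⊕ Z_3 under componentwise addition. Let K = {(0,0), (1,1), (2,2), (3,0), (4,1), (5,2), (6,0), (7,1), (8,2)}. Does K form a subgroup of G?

Yes

|K| = 9 divides |G| = 27, consistent with Lagrange.
K contains the identity, every element's inverse is in K, and K is closed under +: it is a subgroup.
In fact K = ⟨(7,1)⟩.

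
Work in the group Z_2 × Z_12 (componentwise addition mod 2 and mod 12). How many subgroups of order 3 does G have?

|G| = 24 and 3 | 24, so subgroups of order 3 are possible by Lagrange.
The subgroups of order 3 are: {(0,0), (0,4), (0,8)}.
So G has 1 subgroup of order 3.

1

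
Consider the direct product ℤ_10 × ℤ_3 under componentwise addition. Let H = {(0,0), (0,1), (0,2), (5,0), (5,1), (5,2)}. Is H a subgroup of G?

Yes

|H| = 6 divides |G| = 30, consistent with Lagrange.
H contains the identity, every element's inverse is in H, and H is closed under +: it is a subgroup.
In fact H = ⟨(5,1)⟩.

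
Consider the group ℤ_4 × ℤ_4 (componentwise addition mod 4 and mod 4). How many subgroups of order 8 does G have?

3

|G| = 16 and 8 | 16, so subgroups of order 8 are possible by Lagrange.
The subgroups of order 8 are: {(0,0), (0,1), (0,2), (0,3), (2,0), (2,1), (2,2), (2,3)}; {(0,0), (0,2), (1,0), (1,2), (2,0), (2,2), (3,0), (3,2)}; {(0,0), (0,2), (1,1), (1,3), (2,0), (2,2), (3,1), (3,3)}.
So G has 3 subgroups of order 8.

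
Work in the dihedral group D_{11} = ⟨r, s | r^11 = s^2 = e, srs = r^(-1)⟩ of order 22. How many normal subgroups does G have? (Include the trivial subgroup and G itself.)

3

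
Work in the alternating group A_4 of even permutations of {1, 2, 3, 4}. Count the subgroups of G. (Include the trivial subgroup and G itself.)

|G| = 12, so by Lagrange every subgroup order divides 12. Divisors: 1, 2, 3, 4, 6, 12.
Subgroups by order — order 1: 1; order 2: 3; order 3: 4; order 4: 1; order 6: 0; order 12: 1.
Total: 1 + 3 + 4 + 1 + 0 + 1 = 10.

10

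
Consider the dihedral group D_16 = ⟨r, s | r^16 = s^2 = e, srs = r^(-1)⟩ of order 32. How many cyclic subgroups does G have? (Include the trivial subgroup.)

21

A cyclic subgroup of order d is generated by each of its φ(d) elements of order d, so the cyclic subgroups of order d number (#elements of order d)/φ(d).
Cyclic subgroups by order — order 1: 1; order 2: 17; order 4: 1; order 8: 1; order 16: 1.
Total: 21.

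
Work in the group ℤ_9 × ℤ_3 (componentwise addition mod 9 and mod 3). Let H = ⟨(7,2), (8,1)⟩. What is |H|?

9

|⟨(7,2)⟩| = 9 and |⟨(8,1)⟩| = 9, so |H| is a multiple of lcm(9, 9) = 9 and divides |G| = 27.
Closing under the operation: H = {(0,0), (1,2), (2,1), (3,0), (4,2), (5,1), (6,0), (7,2), (8,1)}, so |H| = 9.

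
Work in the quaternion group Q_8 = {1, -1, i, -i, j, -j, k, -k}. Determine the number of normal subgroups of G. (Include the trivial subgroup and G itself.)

6

G has 6 subgroups. Checking conjugation-invariance by order — order 1: 1/1 normal; order 2: 1/1 normal; order 4: 3/3 normal; order 8: 1/1 normal.
Total normal subgroups: 6.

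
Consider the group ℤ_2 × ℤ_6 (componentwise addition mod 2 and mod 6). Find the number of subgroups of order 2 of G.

3

|G| = 12 and 2 | 12, so subgroups of order 2 are possible by Lagrange.
The subgroups of order 2 are: {(0,0), (0,3)}; {(0,0), (1,0)}; {(0,0), (1,3)}.
So G has 3 subgroups of order 2.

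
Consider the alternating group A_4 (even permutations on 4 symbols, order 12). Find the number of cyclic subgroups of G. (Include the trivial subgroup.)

8

Group the elements of G by the cyclic subgroup they generate; each cyclic subgroup of order d accounts for φ(d) elements.
Cyclic subgroups by order — order 1: 1; order 2: 3; order 3: 4.
Total: 8.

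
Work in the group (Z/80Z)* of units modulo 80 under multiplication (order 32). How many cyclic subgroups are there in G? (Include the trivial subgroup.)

20

Each element a generates a cyclic subgroup ⟨a⟩; distinct elements may generate the same one (a cyclic group of order d has φ(d) generators).
Cyclic subgroups by order — order 1: 1; order 2: 7; order 4: 12.
Total: 20.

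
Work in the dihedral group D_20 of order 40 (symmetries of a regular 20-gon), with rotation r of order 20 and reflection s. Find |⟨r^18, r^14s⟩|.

|⟨r^18⟩| = 10 and |⟨r^14s⟩| = 2, so |H| is a multiple of lcm(10, 2) = 10 and divides |G| = 40.
Closing under the operation: H = {e, r^2, r^4, r^6, r^8, r^10, r^12, r^14, r^16, r^18, s, r^2s, r^4s, r^6s, r^8s, r^10s, r^12s, r^14s, r^16s, r^18s}, so |H| = 20.

20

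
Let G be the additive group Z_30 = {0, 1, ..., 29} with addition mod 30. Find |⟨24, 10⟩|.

|⟨24⟩| = 5 and |⟨10⟩| = 3, so |H| is a multiple of lcm(5, 3) = 15 and divides |G| = 30.
Closing under the operation: H = {0, 2, 4, 6, 8, 10, 12, 14, 16, 18, 20, 22, 24, 26, 28}, so |H| = 15.

15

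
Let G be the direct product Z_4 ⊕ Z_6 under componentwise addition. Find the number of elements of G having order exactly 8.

An element (a,b) has order lcm(ord(a), ord(b)); count pairs with lcm equal to 8.
Enumerating gives 0 such elements.

0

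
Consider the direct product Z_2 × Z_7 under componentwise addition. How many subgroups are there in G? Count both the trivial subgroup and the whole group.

|G| = 14, so by Lagrange every subgroup order divides 14. Divisors: 1, 2, 7, 14.
Subgroups by order — order 1: 1; order 2: 1; order 7: 1; order 14: 1.
Total: 1 + 1 + 1 + 1 = 4.

4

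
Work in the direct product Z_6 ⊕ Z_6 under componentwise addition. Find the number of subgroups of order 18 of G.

3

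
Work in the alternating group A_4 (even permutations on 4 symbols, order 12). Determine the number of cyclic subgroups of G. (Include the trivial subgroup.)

8

Group the elements of G by the cyclic subgroup they generate; each cyclic subgroup of order d accounts for φ(d) elements.
Cyclic subgroups by order — order 1: 1; order 2: 3; order 3: 4.
Total: 8.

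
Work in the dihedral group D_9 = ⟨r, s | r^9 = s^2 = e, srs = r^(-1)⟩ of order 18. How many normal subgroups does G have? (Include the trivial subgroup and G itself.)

4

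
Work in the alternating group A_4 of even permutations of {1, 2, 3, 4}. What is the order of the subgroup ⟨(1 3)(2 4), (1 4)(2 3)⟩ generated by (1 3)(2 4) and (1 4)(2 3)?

4

|⟨(1 3)(2 4)⟩| = 2 and |⟨(1 4)(2 3)⟩| = 2, so |H| is a multiple of lcm(2, 2) = 2 and divides |G| = 12.
Closing under the operation: H = {e, (1 2)(3 4), (1 3)(2 4), (1 4)(2 3)}, so |H| = 4.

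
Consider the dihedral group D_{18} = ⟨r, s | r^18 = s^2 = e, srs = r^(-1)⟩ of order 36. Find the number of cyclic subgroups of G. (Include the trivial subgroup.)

24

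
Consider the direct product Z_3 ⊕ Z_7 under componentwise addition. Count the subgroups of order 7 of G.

|G| = 21 and 7 | 21, so subgroups of order 7 are possible by Lagrange.
The subgroups of order 7 are: {(0,0), (0,1), (0,2), (0,3), (0,4), (0,5), (0,6)}.
So G has 1 subgroup of order 7.

1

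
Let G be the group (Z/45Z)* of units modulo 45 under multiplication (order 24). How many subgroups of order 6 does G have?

3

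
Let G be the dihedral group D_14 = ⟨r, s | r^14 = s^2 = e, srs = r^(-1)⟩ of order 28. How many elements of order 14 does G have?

6

The elements of order 14 are: r, r^3, r^5, r^9, r^11, r^13.
That's 6.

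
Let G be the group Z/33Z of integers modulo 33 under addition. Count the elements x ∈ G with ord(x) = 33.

In a cyclic group of order 33, the number of elements of order d (for d | 33) is φ(d).
φ(33) = 20.

20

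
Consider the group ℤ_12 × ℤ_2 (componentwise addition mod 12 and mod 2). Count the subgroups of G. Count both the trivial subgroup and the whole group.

16

|G| = 24, so by Lagrange every subgroup order divides 24. Divisors: 1, 2, 3, 4, 6, 8, 12, 24.
Subgroups by order — order 1: 1; order 2: 3; order 3: 1; order 4: 3; order 6: 3; order 8: 1; order 12: 3; order 24: 1.
Total: 1 + 3 + 1 + 3 + 3 + 1 + 3 + 1 = 16.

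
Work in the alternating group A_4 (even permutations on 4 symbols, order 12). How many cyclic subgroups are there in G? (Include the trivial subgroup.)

8

A cyclic subgroup of order d is generated by each of its φ(d) elements of order d, so the cyclic subgroups of order d number (#elements of order d)/φ(d).
Cyclic subgroups by order — order 1: 1; order 2: 3; order 3: 4.
Total: 8.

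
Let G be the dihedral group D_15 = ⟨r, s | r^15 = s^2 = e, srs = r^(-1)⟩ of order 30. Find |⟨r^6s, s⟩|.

10

|⟨r^6s⟩| = 2 and |⟨s⟩| = 2, so |H| is a multiple of lcm(2, 2) = 2 and divides |G| = 30.
Closing under the operation: H = {e, r^3, r^6, r^9, r^12, s, r^3s, r^6s, r^9s, r^12s}, so |H| = 10.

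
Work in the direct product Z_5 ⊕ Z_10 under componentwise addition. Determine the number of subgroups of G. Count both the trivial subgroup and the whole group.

16

|G| = 50, so by Lagrange every subgroup order divides 50. Divisors: 1, 2, 5, 10, 25, 50.
Subgroups by order — order 1: 1; order 2: 1; order 5: 6; order 10: 6; order 25: 1; order 50: 1.
Total: 1 + 1 + 6 + 6 + 1 + 1 = 16.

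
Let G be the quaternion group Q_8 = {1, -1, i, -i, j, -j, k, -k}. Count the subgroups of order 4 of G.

3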